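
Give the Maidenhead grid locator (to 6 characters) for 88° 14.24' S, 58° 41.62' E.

LA91is

Add 180° to longitude and 90° to latitude: 238.6937, 1.7627.
Field: lon ⌊238.6937/20⌋ = 11 → L; lat ⌊1.7627/10⌋ = 0 → A.
Square: lon ⌊18.6937/2⌋ = 9; lat ⌊1.7627/1⌋ = 1.
Subsquare: lon ⌊0.6937/0.0833333⌋ = 8 → i; lat ⌊0.7627/0.0416667⌋ = 18 → s.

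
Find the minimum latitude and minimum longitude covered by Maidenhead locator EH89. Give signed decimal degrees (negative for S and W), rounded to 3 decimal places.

Field E=4, H=7: +4·20° lon, +7·10° lat → SW at lon -100°, lat -20°.
Square 8, 9: +8·2° lon, +9·1° lat → SW at lon -84°, lat -11°.
latitude -11.000, longitude -84.000.

-11.000, -84.000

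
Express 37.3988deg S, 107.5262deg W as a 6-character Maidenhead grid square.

DF62fo

Shift to the Maidenhead origin (180°W, 90°S): lon 72.4738, lat 52.6012.
Field: lon ⌊72.4738/20⌋ = 3 → D; lat ⌊52.6012/10⌋ = 5 → F.
Square: lon ⌊12.4738/2⌋ = 6; lat ⌊2.6012/1⌋ = 2.
Subsquare: lon ⌊0.4738/0.0833333⌋ = 5 → f; lat ⌊0.6012/0.0416667⌋ = 14 → o.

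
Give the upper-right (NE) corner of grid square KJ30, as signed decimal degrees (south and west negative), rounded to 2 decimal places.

1.00, 28.00

Field K=10, J=9: +10·20° lon, +9·10° lat → SW at lon 20°, lat 0°.
Square 3, 0: +3·2° lon, +0·1° lat → SW at lon 26°, lat 0°.
Cell spans 2° lon × 1° lat. NE corner is SW corner plus one full cell.
latitude 1.00, longitude 28.00.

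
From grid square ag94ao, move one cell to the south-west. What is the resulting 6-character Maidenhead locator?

AG84xn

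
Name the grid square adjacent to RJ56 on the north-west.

RJ47

Longitude square 5; −1 → 4.
Latitude square 6; +1 → 7.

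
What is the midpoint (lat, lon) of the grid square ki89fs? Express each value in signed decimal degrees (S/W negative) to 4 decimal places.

-0.2292, 36.4583

Field K=10, I=8: +10·20° lon, +8·10° lat → SW at lon 20°, lat -10°.
Square 8, 9: +8·2° lon, +9·1° lat → SW at lon 36°, lat -1°.
Subsquare f=5, s=18: +5·0.0833333° lon, +18·0.0416667° lat → SW at lon 36.4167°, lat -0.25°.
Cell spans 0.0833333° lon × 0.0416667° lat. Centre is SW corner plus half of each.
latitude -0.2292, longitude 36.4583.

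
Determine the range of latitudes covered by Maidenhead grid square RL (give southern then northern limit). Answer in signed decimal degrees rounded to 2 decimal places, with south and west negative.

Field R=17, L=11: +17·20° lon, +11·10° lat → SW at lon 160°, lat 20°.
Cell spans 20° lon × 10° lat.
south 20.00, north 30.00.

20.00, 30.00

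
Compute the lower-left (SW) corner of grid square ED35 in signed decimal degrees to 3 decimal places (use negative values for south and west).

-55.000, -94.000

Field E=4, D=3: +4·20° lon, +3·10° lat → SW at lon -100°, lat -60°.
Square 3, 5: +3·2° lon, +5·1° lat → SW at lon -94°, lat -55°.
latitude -55.000, longitude -94.000.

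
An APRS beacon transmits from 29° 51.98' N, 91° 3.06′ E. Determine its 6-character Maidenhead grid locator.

NL59mu

Offset from 180°W / 90°S: lon 271.0510°, lat 119.8663°.
Field: lon ⌊271.0510/20⌋ = 13 → N; lat ⌊119.8663/10⌋ = 11 → L.
Square: lon ⌊11.0510/2⌋ = 5; lat ⌊9.8663/1⌋ = 9.
Subsquare: lon ⌊1.0510/0.0833333⌋ = 12 → m; lat ⌊0.8663/0.0416667⌋ = 20 → u.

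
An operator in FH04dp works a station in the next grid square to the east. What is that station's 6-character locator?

Longitude subsquare d = 3; +1 → 4 = e.
The latitude characters are unchanged.

FH04ep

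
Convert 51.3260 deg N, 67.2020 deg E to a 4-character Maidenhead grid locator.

Offset from 180°W / 90°S: lon 247.20°, lat 141.33°.
Field: 247.20/20 → 12 → M, 141.33/10 → 14 → O; chars MO.
Square: 7.20/2 → 3, 1.33/1 → 1; chars 31.

MO31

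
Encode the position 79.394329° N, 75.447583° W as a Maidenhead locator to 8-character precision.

Add 180° to longitude and 90° to latitude: 104.55242, 169.39433.
Field: 104.55242/20 → 5 → F, 169.39433/10 → 16 → Q; chars FQ.
Square: 4.55242/2 → 2, 9.39433/1 → 9; chars 29.
Subsquare: 0.55242/0.0833333 → 6 → g, 0.39433/0.0416667 → 9 → j; chars gj.
Extended square: 0.05242/0.00833333 → 6, 0.01933/0.00416667 → 4; chars 64.

FQ29gj64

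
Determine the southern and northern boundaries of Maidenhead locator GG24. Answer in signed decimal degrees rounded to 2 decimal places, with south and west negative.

-26.00, -25.00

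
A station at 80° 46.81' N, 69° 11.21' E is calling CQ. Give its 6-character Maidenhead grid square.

MR40os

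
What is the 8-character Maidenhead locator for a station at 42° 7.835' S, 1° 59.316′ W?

IE97au18

Shift to the Maidenhead origin (180°W, 90°S): lon 178.01140, lat 47.86942.
Field: lon ⌊178.01140/20⌋ = 8 → I; lat ⌊47.86942/10⌋ = 4 → E.
Square: lon ⌊18.01140/2⌋ = 9; lat ⌊7.86942/1⌋ = 7.
Subsquare: lon ⌊0.01140/0.0833333⌋ = 0 → a; lat ⌊0.86942/0.0416667⌋ = 20 → u.
Extended square: lon ⌊0.01140/0.00833333⌋ = 1; lat ⌊0.03608/0.00416667⌋ = 8.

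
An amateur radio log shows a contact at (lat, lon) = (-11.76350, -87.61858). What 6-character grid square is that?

EH68ef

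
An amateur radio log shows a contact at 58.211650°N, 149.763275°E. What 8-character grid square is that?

Shift to the Maidenhead origin (180°W, 90°S): lon 329.76328, lat 148.21165.
Field: 329.76328/20 → 16 → Q, 148.21165/10 → 14 → O; chars QO.
Square: 9.76328/2 → 4, 8.21165/1 → 8; chars 48.
Subsquare: 1.76328/0.0833333 → 21 → v, 0.21165/0.0416667 → 5 → f; chars vf.
Extended square: 0.01328/0.00833333 → 1, 0.00332/0.00416667 → 0; chars 10.

QO48vf10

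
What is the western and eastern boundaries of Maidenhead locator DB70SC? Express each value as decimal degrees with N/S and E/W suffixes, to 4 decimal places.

Field D=3, B=1: +3·20° lon, +1·10° lat → SW at lon -120°, lat -80°.
Square 7, 0: +7·2° lon, +0·1° lat → SW at lon -106°, lat -80°.
Subsquare s=18, c=2: +18·0.0833333° lon, +2·0.0416667° lat → SW at lon -104.5°, lat -79.9167°.
Cell spans 0.0833333° lon × 0.0416667° lat.
west 104.5000° W, east 104.4167° W.

104.5000° W, 104.4167° W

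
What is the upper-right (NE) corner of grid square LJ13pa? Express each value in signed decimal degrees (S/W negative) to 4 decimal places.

3.0417, 43.3333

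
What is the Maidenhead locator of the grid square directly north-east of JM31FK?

JM31gl

Longitude subsquare f = 5; +1 → 6 = g.
Latitude subsquare k = 10; +1 → 11 = l.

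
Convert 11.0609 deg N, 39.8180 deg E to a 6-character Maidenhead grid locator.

Shift to the Maidenhead origin (180°W, 90°S): lon 219.8180, lat 101.0609.
Field: lon ⌊219.8180/20⌋ = 10 → K; lat ⌊101.0609/10⌋ = 10 → K.
Square: lon ⌊19.8180/2⌋ = 9; lat ⌊1.0609/1⌋ = 1.
Subsquare: lon ⌊1.8180/0.0833333⌋ = 21 → v; lat ⌊0.0609/0.0416667⌋ = 1 → b.

KK91vb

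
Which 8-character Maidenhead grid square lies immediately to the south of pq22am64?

PQ22am63

Latitude extended square 4; −1 → 3.
The longitude characters are unchanged.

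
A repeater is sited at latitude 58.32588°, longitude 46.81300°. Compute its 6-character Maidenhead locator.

LO38jh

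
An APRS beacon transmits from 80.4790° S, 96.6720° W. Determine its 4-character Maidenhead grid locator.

Offset from 180°W / 90°S: lon 83.33°, lat 9.52°.
Field: 83.33/20 → 4 → E, 9.52/10 → 0 → A; chars EA.
Square: 3.33/2 → 1, 9.52/1 → 9; chars 19.

EA19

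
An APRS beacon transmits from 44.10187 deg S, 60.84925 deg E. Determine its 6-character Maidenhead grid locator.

ME05kv

Shift to the Maidenhead origin (180°W, 90°S): lon 240.8492, lat 45.8981.
Field (20°×10°, letters A–R): lon ⌊240.8492/20⌋ = 12 → M; lat ⌊45.8981/10⌋ = 4 → E.
Square (2°×1°, digits 0–9): lon ⌊0.8492/2⌋ = 0; lat ⌊5.8981/1⌋ = 5.
Subsquare (5′×2.5′, letters a–x): lon ⌊0.8492/0.0833333⌋ = 10 → k; lat ⌊0.8981/0.0416667⌋ = 21 → v.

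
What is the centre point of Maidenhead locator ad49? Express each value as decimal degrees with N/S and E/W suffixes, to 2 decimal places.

Field A=0, D=3: +0·20° lon, +3·10° lat → SW at lon -180°, lat -60°.
Square 4, 9: +4·2° lon, +9·1° lat → SW at lon -172°, lat -51°.
Cell spans 2° lon × 1° lat. Centre is SW corner plus half of each.
latitude 50.50° S, longitude 171.00° W.

50.50° S, 171.00° W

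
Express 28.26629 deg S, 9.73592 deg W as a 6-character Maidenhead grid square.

Offset from 180°W / 90°S: lon 170.2641°, lat 61.7337°.
Field: lon ⌊170.2641/20⌋ = 8 → I; lat ⌊61.7337/10⌋ = 6 → G.
Square: lon ⌊10.2641/2⌋ = 5; lat ⌊1.7337/1⌋ = 1.
Subsquare: lon ⌊0.2641/0.0833333⌋ = 3 → d; lat ⌊0.7337/0.0416667⌋ = 17 → r.

IG51dr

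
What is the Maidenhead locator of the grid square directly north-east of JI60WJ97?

JI60xj08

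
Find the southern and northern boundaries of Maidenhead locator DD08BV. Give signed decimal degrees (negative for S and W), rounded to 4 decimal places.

-51.1250, -51.0833

Field D=3, D=3: +3·20° lon, +3·10° lat → SW at lon -120°, lat -60°.
Square 0, 8: +0·2° lon, +8·1° lat → SW at lon -120°, lat -52°.
Subsquare b=1, v=21: +1·0.0833333° lon, +21·0.0416667° lat → SW at lon -119.917°, lat -51.125°.
Cell spans 0.0833333° lon × 0.0416667° lat.
south -51.1250, north -51.0833.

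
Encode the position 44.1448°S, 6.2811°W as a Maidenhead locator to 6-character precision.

Offset from 180°W / 90°S: lon 173.7189°, lat 45.8552°.
Field (20°×10°, letters A–R): lon ⌊173.7189/20⌋ = 8 → I; lat ⌊45.8552/10⌋ = 4 → E.
Square (2°×1°, digits 0–9): lon ⌊13.7189/2⌋ = 6; lat ⌊5.8552/1⌋ = 5.
Subsquare (5′×2.5′, letters a–x): lon ⌊1.7189/0.0833333⌋ = 20 → u; lat ⌊0.8552/0.0416667⌋ = 20 → u.

IE65uu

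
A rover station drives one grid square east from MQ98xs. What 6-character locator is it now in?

Longitude subsquare x = 23; +1 → 24, wraps to 0 = a, carry into square.
Longitude square 9; +1 → 10, wraps to 0, carry into field.
Longitude field M = 12; +1 → 13 = N.
The latitude characters are unchanged.

NQ08as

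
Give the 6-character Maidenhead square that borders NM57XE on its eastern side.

NM67ae

Longitude subsquare x = 23; +1 → 24, wraps to 0 = a, carry into square.
Longitude square 5; +1 → 6.
The latitude characters are unchanged.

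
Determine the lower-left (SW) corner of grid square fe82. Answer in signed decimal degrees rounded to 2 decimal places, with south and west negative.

-48.00, -64.00

Field F=5, E=4: +5·20° lon, +4·10° lat → SW at lon -80°, lat -50°.
Square 8, 2: +8·2° lon, +2·1° lat → SW at lon -64°, lat -48°.
latitude -48.00, longitude -64.00.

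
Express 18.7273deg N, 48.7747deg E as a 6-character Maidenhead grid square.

LK48jr

Shift to the Maidenhead origin (180°W, 90°S): lon 228.7747, lat 108.7273.
Field (20°×10°, letters A–R): 228.7747/20 → 11 → L, 108.7273/10 → 10 → K; chars LK.
Square (2°×1°, digits 0–9): 8.7747/2 → 4, 8.7273/1 → 8; chars 48.
Subsquare (5′×2.5′, letters a–x): 0.7747/0.0833333 → 9 → j, 0.7273/0.0416667 → 17 → r; chars jr.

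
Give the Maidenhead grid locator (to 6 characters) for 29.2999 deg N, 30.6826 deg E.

KL59ih

Offset from 180°W / 90°S: lon 210.6826°, lat 119.2999°.
Field: 210.6826/20 → 10 → K, 119.2999/10 → 11 → L; chars KL.
Square: 10.6826/2 → 5, 9.2999/1 → 9; chars 59.
Subsquare: 0.6826/0.0833333 → 8 → i, 0.2999/0.0416667 → 7 → h; chars ih.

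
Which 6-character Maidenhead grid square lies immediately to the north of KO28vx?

KO29va

Latitude subsquare x = 23; +1 → 24, wraps to 0 = a, carry into square.
Latitude square 8; +1 → 9.
The longitude characters are unchanged.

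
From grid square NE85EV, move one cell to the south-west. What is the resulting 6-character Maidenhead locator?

NE85du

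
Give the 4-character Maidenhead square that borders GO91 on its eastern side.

Longitude square 9; +1 → 10, wraps to 0, carry into field.
Longitude field G = 6; +1 → 7 = H.
The latitude characters are unchanged.

HO01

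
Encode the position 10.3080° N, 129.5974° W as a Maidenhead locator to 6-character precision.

CK50eh

Add 180° to longitude and 90° to latitude: 50.4026, 100.3080.
Field: lon ⌊50.4026/20⌋ = 2 → C; lat ⌊100.3080/10⌋ = 10 → K.
Square: lon ⌊10.4026/2⌋ = 5; lat ⌊0.3080/1⌋ = 0.
Subsquare: lon ⌊0.4026/0.0833333⌋ = 4 → e; lat ⌊0.3080/0.0416667⌋ = 7 → h.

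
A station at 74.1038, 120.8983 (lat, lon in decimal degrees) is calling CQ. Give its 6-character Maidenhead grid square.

PQ04kc

Add 180° to longitude and 90° to latitude: 300.8983, 164.1038.
Field (20°×10°, letters A–R): lon ⌊300.8983/20⌋ = 15 → P; lat ⌊164.1038/10⌋ = 16 → Q.
Square (2°×1°, digits 0–9): lon ⌊0.8983/2⌋ = 0; lat ⌊4.1038/1⌋ = 4.
Subsquare (5′×2.5′, letters a–x): lon ⌊0.8983/0.0833333⌋ = 10 → k; lat ⌊0.1038/0.0416667⌋ = 2 → c.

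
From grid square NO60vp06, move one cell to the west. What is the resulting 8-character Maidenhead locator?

NO60up96

Longitude extended square 0; −1 → -1, wraps to 9, carry into subsquare.
Longitude subsquare v = 21; −1 → 20 = u.
The latitude characters are unchanged.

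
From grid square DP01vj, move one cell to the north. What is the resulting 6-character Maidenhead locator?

DP01vk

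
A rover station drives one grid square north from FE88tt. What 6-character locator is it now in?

FE88tu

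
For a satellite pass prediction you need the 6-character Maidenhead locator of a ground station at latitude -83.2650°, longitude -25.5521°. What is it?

Offset from 180°W / 90°S: lon 154.4479°, lat 6.7350°.
Field: 154.4479/20 → 7 → H, 6.7350/10 → 0 → A; chars HA.
Square: 14.4479/2 → 7, 6.7350/1 → 6; chars 76.
Subsquare: 0.4479/0.0833333 → 5 → f, 0.7350/0.0416667 → 17 → r; chars fr.

HA76fr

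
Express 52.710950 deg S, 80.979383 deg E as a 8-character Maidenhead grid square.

ND07lg79

Offset from 180°W / 90°S: lon 260.97938°, lat 37.28905°.
Field: 260.97938/20 → 13 → N, 37.28905/10 → 3 → D; chars ND.
Square: 0.97938/2 → 0, 7.28905/1 → 7; chars 07.
Subsquare: 0.97938/0.0833333 → 11 → l, 0.28905/0.0416667 → 6 → g; chars lg.
Extended square: 0.06272/0.00833333 → 7, 0.03905/0.00416667 → 9; chars 79.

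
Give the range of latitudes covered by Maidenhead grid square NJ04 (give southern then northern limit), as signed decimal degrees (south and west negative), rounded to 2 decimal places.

4.00, 5.00

Field N=13, J=9: +13·20° lon, +9·10° lat → SW at lon 80°, lat 0°.
Square 0, 4: +0·2° lon, +4·1° lat → SW at lon 80°, lat 4°.
Cell spans 2° lon × 1° lat.
south 4.00, north 5.00.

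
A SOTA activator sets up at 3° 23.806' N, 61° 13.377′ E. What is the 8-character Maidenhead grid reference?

Offset from 180°W / 90°S: lon 241.22295°, lat 93.39677°.
Field: lon ⌊241.22295/20⌋ = 12 → M; lat ⌊93.39677/10⌋ = 9 → J.
Square: lon ⌊1.22295/2⌋ = 0; lat ⌊3.39677/1⌋ = 3.
Subsquare: lon ⌊1.22295/0.0833333⌋ = 14 → o; lat ⌊0.39677/0.0416667⌋ = 9 → j.
Extended square: lon ⌊0.05628/0.00833333⌋ = 6; lat ⌊0.02177/0.00416667⌋ = 5.

MJ03oj65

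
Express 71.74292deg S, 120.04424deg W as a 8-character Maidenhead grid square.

CB98xg41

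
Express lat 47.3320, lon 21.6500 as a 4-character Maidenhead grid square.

Add 180° to longitude and 90° to latitude: 201.65, 137.33.
Field: 201.65/20 → 10 → K, 137.33/10 → 13 → N; chars KN.
Square: 1.65/2 → 0, 7.33/1 → 7; chars 07.

KN07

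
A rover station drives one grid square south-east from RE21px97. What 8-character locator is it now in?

Longitude extended square 9; +1 → 10, wraps to 0, carry into subsquare.
Longitude subsquare p = 15; +1 → 16 = q.
Latitude extended square 7; −1 → 6.

RE21qx06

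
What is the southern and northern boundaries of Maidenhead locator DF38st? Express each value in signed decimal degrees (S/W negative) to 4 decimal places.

-31.2083, -31.1667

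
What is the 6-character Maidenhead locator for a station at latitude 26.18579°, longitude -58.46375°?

GL06se

Shift to the Maidenhead origin (180°W, 90°S): lon 121.5362, lat 116.1858.
Field: 121.5362/20 → 6 → G, 116.1858/10 → 11 → L; chars GL.
Square: 1.5362/2 → 0, 6.1858/1 → 6; chars 06.
Subsquare: 1.5362/0.0833333 → 18 → s, 0.1858/0.0416667 → 4 → e; chars se.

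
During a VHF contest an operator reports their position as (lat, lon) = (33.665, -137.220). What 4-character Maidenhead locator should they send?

CM13

Shift to the Maidenhead origin (180°W, 90°S): lon 42.78, lat 123.66.
Field (20°×10°, letters A–R): 42.78/20 → 2 → C, 123.66/10 → 12 → M; chars CM.
Square (2°×1°, digits 0–9): 2.78/2 → 1, 3.66/1 → 3; chars 13.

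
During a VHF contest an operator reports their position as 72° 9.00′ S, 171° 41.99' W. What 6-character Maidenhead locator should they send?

AB47du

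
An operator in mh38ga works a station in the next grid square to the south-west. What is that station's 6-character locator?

MH37fx

Longitude subsquare g = 6; −1 → 5 = f.
Latitude subsquare a = 0; −1 → -1, wraps to 23 = x, carry into square.
Latitude square 8; −1 → 7.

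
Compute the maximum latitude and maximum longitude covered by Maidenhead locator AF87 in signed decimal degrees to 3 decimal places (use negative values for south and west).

-32.000, -162.000

Field A=0, F=5: +0·20° lon, +5·10° lat → SW at lon -180°, lat -40°.
Square 8, 7: +8·2° lon, +7·1° lat → SW at lon -164°, lat -33°.
Cell spans 2° lon × 1° lat. NE corner is SW corner plus one full cell.
latitude -32.000, longitude -162.000.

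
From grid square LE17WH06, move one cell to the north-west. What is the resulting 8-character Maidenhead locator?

LE17vh97

Longitude extended square 0; −1 → -1, wraps to 9, carry into subsquare.
Longitude subsquare w = 22; −1 → 21 = v.
Latitude extended square 6; +1 → 7.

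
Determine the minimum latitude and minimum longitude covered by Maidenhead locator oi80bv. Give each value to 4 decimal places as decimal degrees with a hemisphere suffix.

9.1250° S, 116.0833° E

Field O=14, I=8: +14·20° lon, +8·10° lat → SW at lon 100°, lat -10°.
Square 8, 0: +8·2° lon, +0·1° lat → SW at lon 116°, lat -10°.
Subsquare b=1, v=21: +1·0.0833333° lon, +21·0.0416667° lat → SW at lon 116.083°, lat -9.125°.
latitude 9.1250° S, longitude 116.0833° E.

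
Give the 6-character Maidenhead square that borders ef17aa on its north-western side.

EF07xb

Longitude subsquare a = 0; −1 → -1, wraps to 23 = x, carry into square.
Longitude square 1; −1 → 0.
Latitude subsquare a = 0; +1 → 1 = b.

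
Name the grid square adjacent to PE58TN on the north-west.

Longitude subsquare t = 19; −1 → 18 = s.
Latitude subsquare n = 13; +1 → 14 = o.

PE58so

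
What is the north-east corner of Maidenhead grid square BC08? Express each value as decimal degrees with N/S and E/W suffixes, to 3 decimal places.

Field B=1, C=2: +1·20° lon, +2·10° lat → SW at lon -160°, lat -70°.
Square 0, 8: +0·2° lon, +8·1° lat → SW at lon -160°, lat -62°.
Cell spans 2° lon × 1° lat. NE corner is SW corner plus one full cell.
latitude 61.000° S, longitude 158.000° W.

61.000° S, 158.000° W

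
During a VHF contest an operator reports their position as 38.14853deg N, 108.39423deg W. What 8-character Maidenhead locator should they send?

DM58td25

Offset from 180°W / 90°S: lon 71.60577°, lat 128.14853°.
Field: lon ⌊71.60577/20⌋ = 3 → D; lat ⌊128.14853/10⌋ = 12 → M.
Square: lon ⌊11.60577/2⌋ = 5; lat ⌊8.14853/1⌋ = 8.
Subsquare: lon ⌊1.60577/0.0833333⌋ = 19 → t; lat ⌊0.14853/0.0416667⌋ = 3 → d.
Extended square: lon ⌊0.02244/0.00833333⌋ = 2; lat ⌊0.02353/0.00416667⌋ = 5.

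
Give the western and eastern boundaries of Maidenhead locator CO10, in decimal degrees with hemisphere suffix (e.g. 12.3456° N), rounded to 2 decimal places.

Field C=2, O=14: +2·20° lon, +14·10° lat → SW at lon -140°, lat 50°.
Square 1, 0: +1·2° lon, +0·1° lat → SW at lon -138°, lat 50°.
Cell spans 2° lon × 1° lat.
west 138.00° W, east 136.00° W.

138.00° W, 136.00° W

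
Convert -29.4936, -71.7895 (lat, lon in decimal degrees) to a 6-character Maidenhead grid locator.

FG40cm

Add 180° to longitude and 90° to latitude: 108.2105, 60.5064.
Field: lon ⌊108.2105/20⌋ = 5 → F; lat ⌊60.5064/10⌋ = 6 → G.
Square: lon ⌊8.2105/2⌋ = 4; lat ⌊0.5064/1⌋ = 0.
Subsquare: lon ⌊0.2105/0.0833333⌋ = 2 → c; lat ⌊0.5064/0.0416667⌋ = 12 → m.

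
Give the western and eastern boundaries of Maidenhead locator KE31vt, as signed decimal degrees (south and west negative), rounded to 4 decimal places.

Field K=10, E=4: +10·20° lon, +4·10° lat → SW at lon 20°, lat -50°.
Square 3, 1: +3·2° lon, +1·1° lat → SW at lon 26°, lat -49°.
Subsquare v=21, t=19: +21·0.0833333° lon, +19·0.0416667° lat → SW at lon 27.75°, lat -48.2083°.
Cell spans 0.0833333° lon × 0.0416667° lat.
west 27.7500, east 27.8333.

27.7500, 27.8333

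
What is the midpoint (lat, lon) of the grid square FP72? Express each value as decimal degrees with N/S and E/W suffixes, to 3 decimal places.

62.500° N, 65.000° W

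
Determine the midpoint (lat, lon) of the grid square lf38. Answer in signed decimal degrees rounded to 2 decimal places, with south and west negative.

-31.50, 47.00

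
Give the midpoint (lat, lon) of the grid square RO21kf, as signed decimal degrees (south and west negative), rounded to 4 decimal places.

51.2292, 164.8750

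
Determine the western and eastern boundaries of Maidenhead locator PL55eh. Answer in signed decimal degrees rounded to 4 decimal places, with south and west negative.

130.3333, 130.4167

Field P=15, L=11: +15·20° lon, +11·10° lat → SW at lon 120°, lat 20°.
Square 5, 5: +5·2° lon, +5·1° lat → SW at lon 130°, lat 25°.
Subsquare e=4, h=7: +4·0.0833333° lon, +7·0.0416667° lat → SW at lon 130.333°, lat 25.2917°.
Cell spans 0.0833333° lon × 0.0416667° lat.
west 130.3333, east 130.4167.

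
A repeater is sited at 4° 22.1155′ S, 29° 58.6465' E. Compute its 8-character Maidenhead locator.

KI45xp71

Shift to the Maidenhead origin (180°W, 90°S): lon 209.97744, lat 85.63141.
Field: lon ⌊209.97744/20⌋ = 10 → K; lat ⌊85.63141/10⌋ = 8 → I.
Square: lon ⌊9.97744/2⌋ = 4; lat ⌊5.63141/1⌋ = 5.
Subsquare: lon ⌊1.97744/0.0833333⌋ = 23 → x; lat ⌊0.63141/0.0416667⌋ = 15 → p.
Extended square: lon ⌊0.06077/0.00833333⌋ = 7; lat ⌊0.00641/0.00416667⌋ = 1.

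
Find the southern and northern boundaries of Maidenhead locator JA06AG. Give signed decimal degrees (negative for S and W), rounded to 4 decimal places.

Field J=9, A=0: +9·20° lon, +0·10° lat → SW at lon 0°, lat -90°.
Square 0, 6: +0·2° lon, +6·1° lat → SW at lon 0°, lat -84°.
Subsquare a=0, g=6: +0·0.0833333° lon, +6·0.0416667° lat → SW at lon 0°, lat -83.75°.
Cell spans 0.0833333° lon × 0.0416667° lat.
south -83.7500, north -83.7083.

-83.7500, -83.7083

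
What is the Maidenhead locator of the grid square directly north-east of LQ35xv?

LQ45aw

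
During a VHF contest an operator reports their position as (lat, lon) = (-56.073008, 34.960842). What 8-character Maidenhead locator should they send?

KD73lw52

Shift to the Maidenhead origin (180°W, 90°S): lon 214.96084, lat 33.92699.
Field: lon ⌊214.96084/20⌋ = 10 → K; lat ⌊33.92699/10⌋ = 3 → D.
Square: lon ⌊14.96084/2⌋ = 7; lat ⌊3.92699/1⌋ = 3.
Subsquare: lon ⌊0.96084/0.0833333⌋ = 11 → l; lat ⌊0.92699/0.0416667⌋ = 22 → w.
Extended square: lon ⌊0.04418/0.00833333⌋ = 5; lat ⌊0.01033/0.00416667⌋ = 2.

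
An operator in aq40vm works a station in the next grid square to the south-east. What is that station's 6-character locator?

Longitude subsquare v = 21; +1 → 22 = w.
Latitude subsquare m = 12; −1 → 11 = l.

AQ40wl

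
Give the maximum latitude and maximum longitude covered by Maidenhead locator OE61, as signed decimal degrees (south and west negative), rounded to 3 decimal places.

-48.000, 114.000

Field O=14, E=4: +14·20° lon, +4·10° lat → SW at lon 100°, lat -50°.
Square 6, 1: +6·2° lon, +1·1° lat → SW at lon 112°, lat -49°.
Cell spans 2° lon × 1° lat. NE corner is SW corner plus one full cell.
latitude -48.000, longitude 114.000.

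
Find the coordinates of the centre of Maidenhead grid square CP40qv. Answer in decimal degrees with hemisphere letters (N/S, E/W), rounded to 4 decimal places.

60.8958° N, 130.6250° W

Field C=2, P=15: +2·20° lon, +15·10° lat → SW at lon -140°, lat 60°.
Square 4, 0: +4·2° lon, +0·1° lat → SW at lon -132°, lat 60°.
Subsquare q=16, v=21: +16·0.0833333° lon, +21·0.0416667° lat → SW at lon -130.667°, lat 60.875°.
Cell spans 0.0833333° lon × 0.0416667° lat. Centre is SW corner plus half of each.
latitude 60.8958° N, longitude 130.6250° W.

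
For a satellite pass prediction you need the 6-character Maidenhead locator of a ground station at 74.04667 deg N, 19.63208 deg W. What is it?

Shift to the Maidenhead origin (180°W, 90°S): lon 160.3679, lat 164.0467.
Field: 160.3679/20 → 8 → I, 164.0467/10 → 16 → Q; chars IQ.
Square: 0.3679/2 → 0, 4.0467/1 → 4; chars 04.
Subsquare: 0.3679/0.0833333 → 4 → e, 0.0467/0.0416667 → 1 → b; chars eb.

IQ04eb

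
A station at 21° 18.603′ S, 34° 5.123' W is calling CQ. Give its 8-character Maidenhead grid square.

Shift to the Maidenhead origin (180°W, 90°S): lon 145.91462, lat 68.68995.
Field (20°×10°, letters A–R): lon ⌊145.91462/20⌋ = 7 → H; lat ⌊68.68995/10⌋ = 6 → G.
Square (2°×1°, digits 0–9): lon ⌊5.91462/2⌋ = 2; lat ⌊8.68995/1⌋ = 8.
Subsquare (5′×2.5′, letters a–x): lon ⌊1.91462/0.0833333⌋ = 22 → w; lat ⌊0.68995/0.0416667⌋ = 16 → q.
Extended square (30″×15″, digits 0–9): lon ⌊0.08128/0.00833333⌋ = 9; lat ⌊0.02328/0.00416667⌋ = 5.

HG28wq95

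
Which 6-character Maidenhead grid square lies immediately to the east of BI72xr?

BI82ar

Longitude subsquare x = 23; +1 → 24, wraps to 0 = a, carry into square.
Longitude square 7; +1 → 8.
The latitude characters are unchanged.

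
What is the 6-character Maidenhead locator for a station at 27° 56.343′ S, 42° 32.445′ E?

LG12gb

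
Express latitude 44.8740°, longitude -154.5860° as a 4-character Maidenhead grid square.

BN24

Add 180° to longitude and 90° to latitude: 25.41, 134.87.
Field: lon ⌊25.41/20⌋ = 1 → B; lat ⌊134.87/10⌋ = 13 → N.
Square: lon ⌊5.41/2⌋ = 2; lat ⌊4.87/1⌋ = 4.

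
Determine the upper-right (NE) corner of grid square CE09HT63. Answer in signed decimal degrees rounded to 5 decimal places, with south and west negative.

-40.19167, -139.35833

Field C=2, E=4: +2·20° lon, +4·10° lat → SW at lon -140°, lat -50°.
Square 0, 9: +0·2° lon, +9·1° lat → SW at lon -140°, lat -41°.
Subsquare h=7, t=19: +7·0.0833333° lon, +19·0.0416667° lat → SW at lon -139.417°, lat -40.2083°.
Extended square 6, 3: +6·0.00833333° lon, +3·0.00416667° lat → SW at lon -139.367°, lat -40.1958°.
Cell spans 0.00833333° lon × 0.00416667° lat. NE corner is SW corner plus one full cell.
latitude -40.19167, longitude -139.35833.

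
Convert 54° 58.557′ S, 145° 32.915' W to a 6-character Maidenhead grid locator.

Add 180° to longitude and 90° to latitude: 34.4514, 35.0241.
Field: 34.4514/20 → 1 → B, 35.0241/10 → 3 → D; chars BD.
Square: 14.4514/2 → 7, 5.0241/1 → 5; chars 75.
Subsquare: 0.4514/0.0833333 → 5 → f, 0.0241/0.0416667 → 0 → a; chars fa.

BD75fa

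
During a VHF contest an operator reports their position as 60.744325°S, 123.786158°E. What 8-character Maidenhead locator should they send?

Shift to the Maidenhead origin (180°W, 90°S): lon 303.78616, lat 29.25567.
Field: lon ⌊303.78616/20⌋ = 15 → P; lat ⌊29.25567/10⌋ = 2 → C.
Square: lon ⌊3.78616/2⌋ = 1; lat ⌊9.25567/1⌋ = 9.
Subsquare: lon ⌊1.78616/0.0833333⌋ = 21 → v; lat ⌊0.25567/0.0416667⌋ = 6 → g.
Extended square: lon ⌊0.03616/0.00833333⌋ = 4; lat ⌊0.00567/0.00416667⌋ = 1.

PC19vg41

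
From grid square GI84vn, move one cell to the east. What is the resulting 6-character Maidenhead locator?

Longitude subsquare v = 21; +1 → 22 = w.
The latitude characters are unchanged.

GI84wn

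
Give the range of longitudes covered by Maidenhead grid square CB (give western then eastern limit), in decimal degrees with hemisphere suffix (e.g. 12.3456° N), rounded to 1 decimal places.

140.0° W, 120.0° W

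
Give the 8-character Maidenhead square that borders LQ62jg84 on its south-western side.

Longitude extended square 8; −1 → 7.
Latitude extended square 4; −1 → 3.

LQ62jg73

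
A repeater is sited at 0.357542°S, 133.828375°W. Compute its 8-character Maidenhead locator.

Shift to the Maidenhead origin (180°W, 90°S): lon 46.17163, lat 89.64246.
Field: lon ⌊46.17163/20⌋ = 2 → C; lat ⌊89.64246/10⌋ = 8 → I.
Square: lon ⌊6.17163/2⌋ = 3; lat ⌊9.64246/1⌋ = 9.
Subsquare: lon ⌊0.17163/0.0833333⌋ = 2 → c; lat ⌊0.64246/0.0416667⌋ = 15 → p.
Extended square: lon ⌊0.00496/0.00833333⌋ = 0; lat ⌊0.01746/0.00416667⌋ = 4.

CI39cp04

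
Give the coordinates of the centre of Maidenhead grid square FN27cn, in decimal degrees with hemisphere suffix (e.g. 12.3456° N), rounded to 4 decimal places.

47.5625° N, 75.7917° W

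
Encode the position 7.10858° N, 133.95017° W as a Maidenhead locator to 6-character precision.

Offset from 180°W / 90°S: lon 46.0498°, lat 97.1086°.
Field: lon ⌊46.0498/20⌋ = 2 → C; lat ⌊97.1086/10⌋ = 9 → J.
Square: lon ⌊6.0498/2⌋ = 3; lat ⌊7.1086/1⌋ = 7.
Subsquare: lon ⌊0.0498/0.0833333⌋ = 0 → a; lat ⌊0.1086/0.0416667⌋ = 2 → c.

CJ37ac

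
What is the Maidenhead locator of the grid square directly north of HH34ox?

HH35oa

Latitude subsquare x = 23; +1 → 24, wraps to 0 = a, carry into square.
Latitude square 4; +1 → 5.
The longitude characters are unchanged.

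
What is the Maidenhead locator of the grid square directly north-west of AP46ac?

AP36xd

Longitude subsquare a = 0; −1 → -1, wraps to 23 = x, carry into square.
Longitude square 4; −1 → 3.
Latitude subsquare c = 2; +1 → 3 = d.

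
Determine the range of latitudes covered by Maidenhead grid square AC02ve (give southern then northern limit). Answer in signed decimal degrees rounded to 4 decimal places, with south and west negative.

-67.8333, -67.7917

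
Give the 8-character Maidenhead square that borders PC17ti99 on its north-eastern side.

PC17uj00

Longitude extended square 9; +1 → 10, wraps to 0, carry into subsquare.
Longitude subsquare t = 19; +1 → 20 = u.
Latitude extended square 9; +1 → 10, wraps to 0, carry into subsquare.
Latitude subsquare i = 8; +1 → 9 = j.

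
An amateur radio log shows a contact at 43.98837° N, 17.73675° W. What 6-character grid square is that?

Add 180° to longitude and 90° to latitude: 162.2632, 133.9884.
Field (20°×10°, letters A–R): lon ⌊162.2632/20⌋ = 8 → I; lat ⌊133.9884/10⌋ = 13 → N.
Square (2°×1°, digits 0–9): lon ⌊2.2632/2⌋ = 1; lat ⌊3.9884/1⌋ = 3.
Subsquare (5′×2.5′, letters a–x): lon ⌊0.2632/0.0833333⌋ = 3 → d; lat ⌊0.9884/0.0416667⌋ = 23 → x.

IN13dx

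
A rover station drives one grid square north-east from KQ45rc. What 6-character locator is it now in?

Longitude subsquare r = 17; +1 → 18 = s.
Latitude subsquare c = 2; +1 → 3 = d.

KQ45sd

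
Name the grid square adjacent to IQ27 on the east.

IQ37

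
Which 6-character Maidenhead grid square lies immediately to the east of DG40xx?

Longitude subsquare x = 23; +1 → 24, wraps to 0 = a, carry into square.
Longitude square 4; +1 → 5.
The latitude characters are unchanged.

DG50ax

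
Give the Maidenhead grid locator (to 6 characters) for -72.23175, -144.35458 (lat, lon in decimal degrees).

Add 180° to longitude and 90° to latitude: 35.6454, 17.7682.
Field (20°×10°, letters A–R): lon ⌊35.6454/20⌋ = 1 → B; lat ⌊17.7682/10⌋ = 1 → B.
Square (2°×1°, digits 0–9): lon ⌊15.6454/2⌋ = 7; lat ⌊7.7682/1⌋ = 7.
Subsquare (5′×2.5′, letters a–x): lon ⌊1.6454/0.0833333⌋ = 19 → t; lat ⌊0.7682/0.0416667⌋ = 18 → s.

BB77ts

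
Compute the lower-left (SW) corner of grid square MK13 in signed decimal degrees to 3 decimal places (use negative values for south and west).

13.000, 62.000

Field M=12, K=10: +12·20° lon, +10·10° lat → SW at lon 60°, lat 10°.
Square 1, 3: +1·2° lon, +3·1° lat → SW at lon 62°, lat 13°.
latitude 13.000, longitude 62.000.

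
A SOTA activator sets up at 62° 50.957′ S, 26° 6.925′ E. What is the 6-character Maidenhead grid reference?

KC37bd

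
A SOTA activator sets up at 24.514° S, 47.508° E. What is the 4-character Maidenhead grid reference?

LG35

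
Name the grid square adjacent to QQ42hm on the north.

QQ42hn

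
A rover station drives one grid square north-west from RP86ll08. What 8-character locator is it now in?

RP86kl99

Longitude extended square 0; −1 → -1, wraps to 9, carry into subsquare.
Longitude subsquare l = 11; −1 → 10 = k.
Latitude extended square 8; +1 → 9.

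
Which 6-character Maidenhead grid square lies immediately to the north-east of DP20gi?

DP20hj

Longitude subsquare g = 6; +1 → 7 = h.
Latitude subsquare i = 8; +1 → 9 = j.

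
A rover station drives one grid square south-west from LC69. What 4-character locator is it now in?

LC58

Longitude square 6; −1 → 5.
Latitude square 9; −1 → 8.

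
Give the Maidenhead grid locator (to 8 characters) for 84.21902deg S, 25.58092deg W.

HA75fs07

Add 180° to longitude and 90° to latitude: 154.41908, 5.78098.
Field (20°×10°, letters A–R): lon ⌊154.41908/20⌋ = 7 → H; lat ⌊5.78098/10⌋ = 0 → A.
Square (2°×1°, digits 0–9): lon ⌊14.41908/2⌋ = 7; lat ⌊5.78098/1⌋ = 5.
Subsquare (5′×2.5′, letters a–x): lon ⌊0.41908/0.0833333⌋ = 5 → f; lat ⌊0.78098/0.0416667⌋ = 18 → s.
Extended square (30″×15″, digits 0–9): lon ⌊0.00241/0.00833333⌋ = 0; lat ⌊0.03098/0.00416667⌋ = 7.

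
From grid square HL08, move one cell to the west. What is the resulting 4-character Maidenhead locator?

GL98

Longitude square 0; −1 → -1, wraps to 9, carry into field.
Longitude field H = 7; −1 → 6 = G.
The latitude characters are unchanged.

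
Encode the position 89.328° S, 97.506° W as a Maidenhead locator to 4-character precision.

EA10

Add 180° to longitude and 90° to latitude: 82.49, 0.67.
Field: 82.49/20 → 4 → E, 0.67/10 → 0 → A; chars EA.
Square: 2.49/2 → 1, 0.67/1 → 0; chars 10.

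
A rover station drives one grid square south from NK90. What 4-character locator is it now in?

NJ99

Latitude square 0; −1 → -1, wraps to 9, carry into field.
Latitude field K = 10; −1 → 9 = J.
The longitude characters are unchanged.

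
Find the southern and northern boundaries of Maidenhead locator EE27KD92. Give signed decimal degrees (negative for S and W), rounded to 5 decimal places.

-42.86667, -42.86250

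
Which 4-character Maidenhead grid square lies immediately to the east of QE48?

QE58

Longitude square 4; +1 → 5.
The latitude characters are unchanged.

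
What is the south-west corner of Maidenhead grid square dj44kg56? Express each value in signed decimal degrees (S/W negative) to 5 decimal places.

Field D=3, J=9: +3·20° lon, +9·10° lat → SW at lon -120°, lat 0°.
Square 4, 4: +4·2° lon, +4·1° lat → SW at lon -112°, lat 4°.
Subsquare k=10, g=6: +10·0.0833333° lon, +6·0.0416667° lat → SW at lon -111.167°, lat 4.25°.
Extended square 5, 6: +5·0.00833333° lon, +6·0.00416667° lat → SW at lon -111.125°, lat 4.275°.
latitude 4.27500, longitude -111.12500.

4.27500, -111.12500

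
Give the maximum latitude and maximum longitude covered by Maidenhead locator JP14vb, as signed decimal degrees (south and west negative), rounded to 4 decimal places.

64.0833, 3.8333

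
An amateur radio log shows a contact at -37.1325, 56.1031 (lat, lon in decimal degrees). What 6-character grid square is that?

Add 180° to longitude and 90° to latitude: 236.1031, 52.8675.
Field: lon ⌊236.1031/20⌋ = 11 → L; lat ⌊52.8675/10⌋ = 5 → F.
Square: lon ⌊16.1031/2⌋ = 8; lat ⌊2.8675/1⌋ = 2.
Subsquare: lon ⌊0.1031/0.0833333⌋ = 1 → b; lat ⌊0.8675/0.0416667⌋ = 20 → u.

LF82bu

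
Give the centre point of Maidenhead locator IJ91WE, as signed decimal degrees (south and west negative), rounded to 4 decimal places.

Field I=8, J=9: +8·20° lon, +9·10° lat → SW at lon -20°, lat 0°.
Square 9, 1: +9·2° lon, +1·1° lat → SW at lon -2°, lat 1°.
Subsquare w=22, e=4: +22·0.0833333° lon, +4·0.0416667° lat → SW at lon -0.166667°, lat 1.16667°.
Cell spans 0.0833333° lon × 0.0416667° lat. Centre is SW corner plus half of each.
latitude 1.1875, longitude -0.1250.

1.1875, -0.1250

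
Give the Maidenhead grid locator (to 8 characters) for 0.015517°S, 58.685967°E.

LI99ix26

Offset from 180°W / 90°S: lon 238.68597°, lat 89.98448°.
Field: 238.68597/20 → 11 → L, 89.98448/10 → 8 → I; chars LI.
Square: 18.68597/2 → 9, 9.98448/1 → 9; chars 99.
Subsquare: 0.68597/0.0833333 → 8 → i, 0.98448/0.0416667 → 23 → x; chars ix.
Extended square: 0.01930/0.00833333 → 2, 0.02615/0.00416667 → 6; chars 26.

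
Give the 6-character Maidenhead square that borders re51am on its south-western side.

Longitude subsquare a = 0; −1 → -1, wraps to 23 = x, carry into square.
Longitude square 5; −1 → 4.
Latitude subsquare m = 12; −1 → 11 = l.

RE41xl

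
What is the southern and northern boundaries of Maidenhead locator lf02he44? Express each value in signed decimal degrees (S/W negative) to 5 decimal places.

Field L=11, F=5: +11·20° lon, +5·10° lat → SW at lon 40°, lat -40°.
Square 0, 2: +0·2° lon, +2·1° lat → SW at lon 40°, lat -38°.
Subsquare h=7, e=4: +7·0.0833333° lon, +4·0.0416667° lat → SW at lon 40.5833°, lat -37.8333°.
Extended square 4, 4: +4·0.00833333° lon, +4·0.00416667° lat → SW at lon 40.6167°, lat -37.8167°.
Cell spans 0.00833333° lon × 0.00416667° lat.
south -37.81667, north -37.81250.

-37.81667, -37.81250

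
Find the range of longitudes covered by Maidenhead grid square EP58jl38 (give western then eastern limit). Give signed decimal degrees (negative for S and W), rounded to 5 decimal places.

-89.22500, -89.21667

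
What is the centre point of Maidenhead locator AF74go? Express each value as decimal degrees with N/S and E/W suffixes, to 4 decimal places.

35.3958° S, 165.4583° W

Field A=0, F=5: +0·20° lon, +5·10° lat → SW at lon -180°, lat -40°.
Square 7, 4: +7·2° lon, +4·1° lat → SW at lon -166°, lat -36°.
Subsquare g=6, o=14: +6·0.0833333° lon, +14·0.0416667° lat → SW at lon -165.5°, lat -35.4167°.
Cell spans 0.0833333° lon × 0.0416667° lat. Centre is SW corner plus half of each.
latitude 35.3958° S, longitude 165.4583° W.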